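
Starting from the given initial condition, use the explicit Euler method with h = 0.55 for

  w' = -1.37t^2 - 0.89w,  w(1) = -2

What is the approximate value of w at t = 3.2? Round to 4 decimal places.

Euler: w_{n+1} = w_n + h·f(t_n, w_n).
t=1.000000, w=-2.000000: f=0.410000 → w ← -2.000000 + 0.55·0.410000 = -1.774500
t=1.550000, w=-1.774500: f=-1.712120 → w ← -1.774500 + 0.55·(-1.712120) = -2.716166
t=2.100000, w=-2.716166: f=-3.624312 → w ← -2.716166 + 0.55·(-3.624312) = -4.709538
t=2.650000, w=-4.709538: f=-5.429336 → w ← -4.709538 + 0.55·(-5.429336) = -7.695673
w(3.2) ≈ -7.6957

-7.6957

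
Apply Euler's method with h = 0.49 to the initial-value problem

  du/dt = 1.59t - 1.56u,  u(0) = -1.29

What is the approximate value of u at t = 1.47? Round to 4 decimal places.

Euler: u_{n+1} = u_n + h·f(t_n, u_n).
t=0.000000, u=-1.290000: f=2.012400 → u ← -1.290000 + 0.49·2.012400 = -0.303924
t=0.490000, u=-0.303924: f=1.253221 → u ← -0.303924 + 0.49·1.253221 = 0.310155
t=0.980000, u=0.310155: f=1.074359 → u ← 0.310155 + 0.49·1.074359 = 0.836590
u(1.47) ≈ 0.8366

0.8366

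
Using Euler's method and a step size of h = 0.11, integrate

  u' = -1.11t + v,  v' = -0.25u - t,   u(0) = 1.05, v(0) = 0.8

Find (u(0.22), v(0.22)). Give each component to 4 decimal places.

1.2094, 0.7277

Euler on (u,v): u_{n+1} = u_n + h·u', v_{n+1} = v_n + h·v'.
0.000000: (1.050000, 0.800000); f=(0.800000, -0.262500) → (1.138000, 0.771125)
0.110000: (1.138000, 0.771125); f=(0.649025, -0.394500) → (1.209393, 0.727730)
(u(0.22), v(0.22)) ≈ (1.2094, 0.7277)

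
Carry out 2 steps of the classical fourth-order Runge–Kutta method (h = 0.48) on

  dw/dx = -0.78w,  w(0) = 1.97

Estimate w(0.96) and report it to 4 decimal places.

RK4: k1 = f(x_n, w_n); k2 = f(x_n + h/2, w_n + (h/2)·k1); k3 = f(x_n + h/2, w_n + (h/2)·k2); k4 = f(x_n + h, w_n + h·k3); w_{n+1} = w_n + (h/6)·(k1 + 2k2 + 2k3 + k4).
x=0.000000, w=1.970000:
  k1 = f(0.000000, 1.970000) = -1.536600
  k2 = f(0.240000, 1.601216) = -1.248948
  k3 = f(0.240000, 1.670252) = -1.302797
  k4 = f(0.480000, 1.344658) = -1.048833
  w ← 1.970000 + (0.48/6)·(k1 + 2k2 + 2k3 + k4) = 1.354886
x=0.480000, w=1.354886:
  k1 = f(0.480000, 1.354886) = -1.056811
  k2 = f(0.720000, 1.101251) = -0.858976
  k3 = f(0.720000, 1.148732) = -0.896011
  k4 = f(0.960000, 0.924801) = -0.721345
  w ← 1.354886 + (0.48/6)·(k1 + 2k2 + 2k3 + k4) = 0.931836
w(0.96) ≈ 0.9318

0.9318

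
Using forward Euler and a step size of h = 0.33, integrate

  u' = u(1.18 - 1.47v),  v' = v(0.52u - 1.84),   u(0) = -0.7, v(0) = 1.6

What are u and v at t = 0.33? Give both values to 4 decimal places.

-0.4293, 0.4363

Euler on (u,v): u_{n+1} = u_n + h·u', v_{n+1} = v_n + h·v'.
0.000000: (-0.700000, 1.600000); f=(0.820400, -3.526400) → (-0.429268, 0.436288)
(u(0.33), v(0.33)) ≈ (-0.4293, 0.4363)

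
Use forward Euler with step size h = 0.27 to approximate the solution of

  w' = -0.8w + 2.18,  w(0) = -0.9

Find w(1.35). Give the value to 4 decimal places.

Euler: w_{n+1} = w_n + h·f(t_n, w_n).
t=0.000000, w=-0.900000: f=2.900000 → w ← -0.900000 + 0.27·2.900000 = -0.117000
t=0.270000, w=-0.117000: f=2.273600 → w ← -0.117000 + 0.27·2.273600 = 0.496872
t=0.540000, w=0.496872: f=1.782502 → w ← 0.496872 + 0.27·1.782502 = 0.978148
t=0.810000, w=0.978148: f=1.397482 → w ← 0.978148 + 0.27·1.397482 = 1.355468
t=1.080000, w=1.355468: f=1.095626 → w ← 1.355468 + 0.27·1.095626 = 1.651287
w(1.35) ≈ 1.6513

1.6513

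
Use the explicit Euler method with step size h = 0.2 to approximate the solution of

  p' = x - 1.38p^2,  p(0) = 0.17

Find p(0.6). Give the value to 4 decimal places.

0.2643

Euler: p_{n+1} = p_n + h·f(x_n, p_n).
x=0.000000, p=0.170000: f=-0.039882 → p ← 0.170000 + 0.2·(-0.039882) = 0.162024
x=0.200000, p=0.162024: f=0.163773 → p ← 0.162024 + 0.2·0.163773 = 0.194778
x=0.400000, p=0.194778: f=0.347645 → p ← 0.194778 + 0.2·0.347645 = 0.264307
p(0.6) ≈ 0.2643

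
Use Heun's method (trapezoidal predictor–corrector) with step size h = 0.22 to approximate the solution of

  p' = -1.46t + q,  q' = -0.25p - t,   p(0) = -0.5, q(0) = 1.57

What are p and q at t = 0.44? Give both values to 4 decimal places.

Heun on (p,q): k1 = f(t_n, state_n); k2 = f(t_n + h, state_n + h·k1); state_{n+1} = state_n + (h/2)·(k1 + k2).
0.000000: (-0.500000, 1.570000)
  k1 = (1.570000, 0.125000)
  predictor → (-0.154600, 1.597500)
  k2 = (1.276300, -0.181350)
  → (-0.186907, 1.563802)
0.220000: (-0.186907, 1.563802)
  k1 = (1.242602, -0.173273)
  predictor → (0.086465, 1.525681)
  k2 = (0.883281, -0.461616)
  → (0.046940, 1.493964)
(p(0.44), q(0.44)) ≈ (0.0469, 1.4940)

0.0469, 1.4940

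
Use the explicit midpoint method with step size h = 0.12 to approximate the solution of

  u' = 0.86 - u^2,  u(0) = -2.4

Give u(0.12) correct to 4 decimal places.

Midpoint: k1 = f(t_n, u_n); k2 = f(t_n + h/2, u_n + (h/2)·k1); u_{n+1} = u_n + h·k2.
t=0.000000, u=-2.400000:
  k1 = f(0.000000, -2.400000) = -4.900000
  k2 = f(0.060000, -2.694000) = -6.397636
  u ← -2.400000 + 0.12·(-6.397636) = -3.167716
u(0.12) ≈ -3.1677

-3.1677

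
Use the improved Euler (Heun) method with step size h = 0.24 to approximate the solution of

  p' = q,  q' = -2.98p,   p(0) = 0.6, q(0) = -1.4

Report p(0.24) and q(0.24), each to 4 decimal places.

Heun on (p,q): k1 = f(x_n, state_n); k2 = f(x_n + h, state_n + h·k1); state_{n+1} = state_n + (h/2)·(k1 + k2).
0.000000: (0.600000, -1.400000)
  k1 = (-1.400000, -1.788000)
  predictor → (0.264000, -1.829120)
  k2 = (-1.829120, -0.786720)
  → (0.212506, -1.708966)
(p(0.24), q(0.24)) ≈ (0.2125, -1.7090)

0.2125, -1.7090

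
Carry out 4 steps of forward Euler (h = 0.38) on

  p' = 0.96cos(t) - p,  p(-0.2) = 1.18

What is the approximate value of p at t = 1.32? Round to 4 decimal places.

0.8043

Euler: p_{n+1} = p_n + h·f(t_n, p_n).
t=-0.200000, p=1.180000: f=-0.239136 → p ← 1.180000 + 0.38·(-0.239136) = 1.089128
t=0.180000, p=1.089128: f=-0.144638 → p ← 1.089128 + 0.38·(-0.144638) = 1.034166
t=0.560000, p=1.034166: f=-0.220801 → p ← 1.034166 + 0.38·(-0.220801) = 0.950261
t=0.940000, p=0.950261: f=-0.384065 → p ← 0.950261 + 0.38·(-0.384065) = 0.804317
p(1.32) ≈ 0.8043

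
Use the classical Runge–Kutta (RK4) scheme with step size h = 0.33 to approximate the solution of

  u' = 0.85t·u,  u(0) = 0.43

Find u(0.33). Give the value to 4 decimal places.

0.4504

RK4: k1 = f(t_n, u_n); k2 = f(t_n + h/2, u_n + (h/2)·k1); k3 = f(t_n + h/2, u_n + (h/2)·k2); k4 = f(t_n + h, u_n + h·k3); u_{n+1} = u_n + (h/6)·(k1 + 2k2 + 2k3 + k4).
t=0.000000, u=0.430000:
  k1 = f(0.000000, 0.430000) = 0.000000
  k2 = f(0.165000, 0.430000) = 0.060308
  k3 = f(0.165000, 0.439951) = 0.061703
  k4 = f(0.330000, 0.450362) = 0.126327
  u ← 0.430000 + (0.33/6)·(k1 + 2k2 + 2k3 + k4) = 0.450369
u(0.33) ≈ 0.4504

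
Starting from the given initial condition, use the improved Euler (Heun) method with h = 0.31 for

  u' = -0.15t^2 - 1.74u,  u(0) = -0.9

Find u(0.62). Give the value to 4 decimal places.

Heun: k1 = f(t_n, u_n); k2 = f(t_n + h, u_n + h·k1); u_{n+1} = u_n + (h/2)·(k1 + k2).
t=0.000000, u=-0.900000:
  k1 = f(0.000000, -0.900000) = 1.566000
  k2 = f(0.310000, -0.414540) = 0.706885
  u ← -0.900000 + (0.31/2)·(1.566000 + 0.706885) = -0.547703
t=0.310000, u=-0.547703:
  k1 = f(0.310000, -0.547703) = 0.938588
  k2 = f(0.620000, -0.256741) = 0.389069
  u ← -0.547703 + (0.31/2)·(0.938588 + 0.389069) = -0.341916
u(0.62) ≈ -0.3419

-0.3419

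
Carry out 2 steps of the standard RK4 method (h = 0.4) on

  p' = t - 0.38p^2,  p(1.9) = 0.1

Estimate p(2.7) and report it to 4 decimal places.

RK4: k1 = f(t_n, p_n); k2 = f(t_n + h/2, p_n + (h/2)·k1); k3 = f(t_n + h/2, p_n + (h/2)·k2); k4 = f(t_n + h, p_n + h·k3); p_{n+1} = p_n + (h/6)·(k1 + 2k2 + 2k3 + k4).
t=1.900000, p=0.100000:
  k1 = f(1.900000, 0.100000) = 1.896200
  k2 = f(2.100000, 0.479240) = 2.012725
  k3 = f(2.100000, 0.502545) = 2.004030
  k4 = f(2.300000, 0.901612) = 1.991096
  p ← 0.100000 + (0.4/6)·(k1 + 2k2 + 2k3 + k4) = 0.894720
t=2.300000, p=0.894720:
  k1 = f(2.300000, 0.894720) = 1.995801
  k2 = f(2.500000, 1.293881) = 1.863832
  k3 = f(2.500000, 1.267487) = 1.889521
  k4 = f(2.700000, 1.650529) = 1.664787
  p ← 0.894720 + (0.4/6)·(k1 + 2k2 + 2k3 + k4) = 1.639207
p(2.7) ≈ 1.6392

1.6392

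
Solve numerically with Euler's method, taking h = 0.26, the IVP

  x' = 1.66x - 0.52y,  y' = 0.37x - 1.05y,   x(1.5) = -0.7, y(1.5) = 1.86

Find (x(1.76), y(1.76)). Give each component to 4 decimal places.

Euler on (x,y): x_{n+1} = x_n + h·x', y_{n+1} = y_n + h·y'.
1.500000: (-0.700000, 1.860000); f=(-2.129200, -2.212000) → (-1.253592, 1.284880)
(x(1.76), y(1.76)) ≈ (-1.2536, 1.2849)

-1.2536, 1.2849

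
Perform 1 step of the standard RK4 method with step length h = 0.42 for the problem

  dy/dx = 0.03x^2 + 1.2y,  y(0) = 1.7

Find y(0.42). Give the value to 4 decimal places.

2.8144

RK4: k1 = f(x_n, y_n); k2 = f(x_n + h/2, y_n + (h/2)·k1); k3 = f(x_n + h/2, y_n + (h/2)·k2); k4 = f(x_n + h, y_n + h·k3); y_{n+1} = y_n + (h/6)·(k1 + 2k2 + 2k3 + k4).
x=0.000000, y=1.700000:
  k1 = f(0.000000, 1.700000) = 2.040000
  k2 = f(0.210000, 2.128400) = 2.555403
  k3 = f(0.210000, 2.236635) = 2.685285
  k4 = f(0.420000, 2.827820) = 3.398675
  y ← 1.700000 + (0.42/6)·(k1 + 2k2 + 2k3 + k4) = 2.814404
y(0.42) ≈ 2.8144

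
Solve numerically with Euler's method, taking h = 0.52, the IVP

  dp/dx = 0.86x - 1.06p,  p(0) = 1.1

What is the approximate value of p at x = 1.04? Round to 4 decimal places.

Euler: p_{n+1} = p_n + h·f(x_n, p_n).
x=0.000000, p=1.100000: f=-1.166000 → p ← 1.100000 + 0.52·(-1.166000) = 0.493680
x=0.520000, p=0.493680: f=-0.076101 → p ← 0.493680 + 0.52·(-0.076101) = 0.454108
p(1.04) ≈ 0.4541

0.4541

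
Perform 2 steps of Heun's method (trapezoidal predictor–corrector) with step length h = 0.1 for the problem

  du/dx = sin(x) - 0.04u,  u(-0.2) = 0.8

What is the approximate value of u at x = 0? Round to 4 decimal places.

Heun: k1 = f(x_n, u_n); k2 = f(x_n + h, u_n + h·k1); u_{n+1} = u_n + (h/2)·(k1 + k2).
x=-0.200000, u=0.800000:
  k1 = f(-0.200000, 0.800000) = -0.230669
  k2 = f(-0.100000, 0.776933) = -0.130911
  u ← 0.800000 + (0.1/2)·(-0.230669 + (-0.130911)) = 0.781921
x=-0.100000, u=0.781921:
  k1 = f(-0.100000, 0.781921) = -0.131110
  k2 = f(0.000000, 0.768810) = -0.030752
  u ← 0.781921 + (0.1/2)·(-0.131110 + (-0.030752)) = 0.773828
u(0) ≈ 0.7738

0.7738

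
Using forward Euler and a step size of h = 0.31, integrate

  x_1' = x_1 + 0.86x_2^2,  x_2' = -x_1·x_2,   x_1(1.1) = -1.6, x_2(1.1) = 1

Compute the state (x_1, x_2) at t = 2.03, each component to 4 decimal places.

Euler on (x_1,x_2): x_1_{n+1} = x_1_n + h·x_1', x_2_{n+1} = x_2_n + h·x_2'.
1.100000: (-1.600000, 1.000000); f=(-0.740000, 1.600000) → (-1.829400, 1.496000)
1.410000: (-1.829400, 1.496000); f=(0.095294, 2.736782) → (-1.799859, 2.344403)
1.720000: (-1.799859, 2.344403); f=(2.926893, 4.219594) → (-0.892522, 3.652477)
(x_1(2.03), x_2(2.03)) ≈ (-0.8925, 3.6525)

-0.8925, 3.6525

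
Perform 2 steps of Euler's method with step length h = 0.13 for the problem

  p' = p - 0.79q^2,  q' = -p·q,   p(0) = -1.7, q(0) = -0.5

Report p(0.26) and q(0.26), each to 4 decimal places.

Euler on (p,q): p_{n+1} = p_n + h·p', q_{n+1} = q_n + h·q'.
0.000000: (-1.700000, -0.500000); f=(-1.897500, -0.850000) → (-1.946675, -0.610500)
0.130000: (-1.946675, -0.610500); f=(-2.241116, -1.188445) → (-2.238020, -0.764998)
(p(0.26), q(0.26)) ≈ (-2.2380, -0.7650)

-2.2380, -0.7650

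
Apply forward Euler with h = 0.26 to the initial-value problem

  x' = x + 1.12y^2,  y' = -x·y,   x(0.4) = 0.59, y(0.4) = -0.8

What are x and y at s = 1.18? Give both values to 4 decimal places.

Euler on (x,y): x_{n+1} = x_n + h·x', y_{n+1} = y_n + h·y'.
0.400000: (0.590000, -0.800000); f=(1.306800, 0.472000) → (0.929768, -0.677280)
0.660000: (0.929768, -0.677280); f=(1.443521, 0.629713) → (1.305084, -0.513555)
0.920000: (1.305084, -0.513555); f=(1.600470, 0.670232) → (1.721206, -0.339294)
(x(1.18), y(1.18)) ≈ (1.7212, -0.3393)

1.7212, -0.3393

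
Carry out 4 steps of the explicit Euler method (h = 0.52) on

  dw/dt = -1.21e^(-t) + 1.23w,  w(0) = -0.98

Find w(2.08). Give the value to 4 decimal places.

-11.3582

Euler: w_{n+1} = w_n + h·f(t_n, w_n).
t=0.000000, w=-0.980000: f=-2.415400 → w ← -0.980000 + 0.52·(-2.415400) = -2.236008
t=0.520000, w=-2.236008: f=-3.469660 → w ← -2.236008 + 0.52·(-3.469660) = -4.040231
t=1.040000, w=-4.040231: f=-5.397164 → w ← -4.040231 + 0.52·(-5.397164) = -6.846757
t=1.560000, w=-6.846757: f=-8.675775 → w ← -6.846757 + 0.52·(-8.675775) = -11.358160
w(2.08) ≈ -11.3582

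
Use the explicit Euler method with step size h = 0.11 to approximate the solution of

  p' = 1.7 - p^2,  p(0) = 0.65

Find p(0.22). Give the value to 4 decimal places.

0.9088

Euler: p_{n+1} = p_n + h·f(t_n, p_n).
t=0.000000, p=0.650000: f=1.277500 → p ← 0.650000 + 0.11·1.277500 = 0.790525
t=0.110000, p=0.790525: f=1.075070 → p ← 0.790525 + 0.11·1.075070 = 0.908783
p(0.22) ≈ 0.9088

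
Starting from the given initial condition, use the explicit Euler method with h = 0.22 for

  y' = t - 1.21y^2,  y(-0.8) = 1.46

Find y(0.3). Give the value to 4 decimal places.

Euler: y_{n+1} = y_n + h·f(t_n, y_n).
t=-0.800000, y=1.460000: f=-3.379236 → y ← 1.460000 + 0.22·(-3.379236) = 0.716568
t=-0.580000, y=0.716568: f=-1.201298 → y ← 0.716568 + 0.22·(-1.201298) = 0.452282
t=-0.360000, y=0.452282: f=-0.607517 → y ← 0.452282 + 0.22·(-0.607517) = 0.318629
t=-0.140000, y=0.318629: f=-0.262844 → y ← 0.318629 + 0.22·(-0.262844) = 0.260803
t=0.080000, y=0.260803: f=-0.002302 → y ← 0.260803 + 0.22·(-0.002302) = 0.260297
y(0.3) ≈ 0.2603

0.2603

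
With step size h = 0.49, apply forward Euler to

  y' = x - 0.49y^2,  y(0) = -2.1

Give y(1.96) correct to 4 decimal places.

Euler: y_{n+1} = y_n + h·f(x_n, y_n).
x=0.000000, y=-2.100000: f=-2.160900 → y ← -2.100000 + 0.49·(-2.160900) = -3.158841
x=0.490000, y=-3.158841: f=-4.399355 → y ← -3.158841 + 0.49·(-4.399355) = -5.314525
x=0.980000, y=-5.314525: f=-12.859647 → y ← -5.314525 + 0.49·(-12.859647) = -11.615752
x=1.470000, y=-11.615752: f=-64.643594 → y ← -11.615752 + 0.49·(-64.643594) = -43.291113
y(1.96) ≈ -43.2911

-43.2911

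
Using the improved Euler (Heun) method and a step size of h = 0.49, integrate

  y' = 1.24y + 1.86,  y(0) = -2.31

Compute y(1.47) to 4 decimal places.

Heun: k1 = f(t_n, y_n); k2 = f(t_n + h, y_n + h·k1); y_{n+1} = y_n + (h/2)·(k1 + k2).
t=0.000000, y=-2.310000:
  k1 = f(0.000000, -2.310000) = -1.004400
  k2 = f(0.490000, -2.802156) = -1.614673
  y ← -2.310000 + (0.49/2)·(-1.004400 + (-1.614673)) = -2.951673
t=0.490000, y=-2.951673:
  k1 = f(0.490000, -2.951673) = -1.800075
  k2 = f(0.980000, -3.833710) = -2.893800
  y ← -2.951673 + (0.49/2)·(-1.800075 + (-2.893800)) = -4.101672
t=0.980000, y=-4.101672:
  k1 = f(0.980000, -4.101672) = -3.226074
  k2 = f(1.470000, -5.682448) = -5.186236
  y ← -4.101672 + (0.49/2)·(-3.226074 + (-5.186236)) = -6.162688
y(1.47) ≈ -6.1627

-6.1627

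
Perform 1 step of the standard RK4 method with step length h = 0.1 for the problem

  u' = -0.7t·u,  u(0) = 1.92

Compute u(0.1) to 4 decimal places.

1.9133

RK4: k1 = f(t_n, u_n); k2 = f(t_n + h/2, u_n + (h/2)·k1); k3 = f(t_n + h/2, u_n + (h/2)·k2); k4 = f(t_n + h, u_n + h·k3); u_{n+1} = u_n + (h/6)·(k1 + 2k2 + 2k3 + k4).
t=0.000000, u=1.920000:
  k1 = f(0.000000, 1.920000) = 0.000000
  k2 = f(0.050000, 1.920000) = -0.067200
  k3 = f(0.050000, 1.916640) = -0.067082
  k4 = f(0.100000, 1.913292) = -0.133930
  u ← 1.920000 + (0.1/6)·(k1 + 2k2 + 2k3 + k4) = 1.913292
u(0.1) ≈ 1.9133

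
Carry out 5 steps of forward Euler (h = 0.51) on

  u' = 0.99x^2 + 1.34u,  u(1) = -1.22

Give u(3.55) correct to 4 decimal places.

Euler: u_{n+1} = u_n + h·f(x_n, u_n).
x=1.000000, u=-1.220000: f=-0.644800 → u ← -1.220000 + 0.51·(-0.644800) = -1.548848
x=1.510000, u=-1.548848: f=0.181843 → u ← -1.548848 + 0.51·0.181843 = -1.456108
x=2.020000, u=-1.456108: f=2.088411 → u ← -1.456108 + 0.51·2.088411 = -0.391019
x=2.530000, u=-0.391019: f=5.812926 → u ← -0.391019 + 0.51·5.812926 = 2.573574
x=3.040000, u=2.573574: f=12.597773 → u ← 2.573574 + 0.51·12.597773 = 8.998438
u(3.55) ≈ 8.9984

8.9984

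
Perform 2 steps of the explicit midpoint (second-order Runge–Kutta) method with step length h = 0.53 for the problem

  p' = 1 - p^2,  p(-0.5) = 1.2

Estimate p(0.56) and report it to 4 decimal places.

1.0562

Midpoint: k1 = f(t_n, p_n); k2 = f(t_n + h/2, p_n + (h/2)·k1); p_{n+1} = p_n + h·k2.
t=-0.500000, p=1.200000:
  k1 = f(-0.500000, 1.200000) = -0.440000
  k2 = f(-0.235000, 1.083400) = -0.173756
  p ← 1.200000 + 0.53·(-0.173756) = 1.107910
t=0.030000, p=1.107910:
  k1 = f(0.030000, 1.107910) = -0.227464
  k2 = f(0.295000, 1.047632) = -0.097532
  p ← 1.107910 + 0.53·(-0.097532) = 1.056217
p(0.56) ≈ 1.0562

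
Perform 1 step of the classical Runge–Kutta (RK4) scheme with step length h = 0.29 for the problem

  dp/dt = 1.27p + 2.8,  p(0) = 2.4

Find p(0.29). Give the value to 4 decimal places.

4.4501

RK4: k1 = f(t_n, p_n); k2 = f(t_n + h/2, p_n + (h/2)·k1); k3 = f(t_n + h/2, p_n + (h/2)·k2); k4 = f(t_n + h, p_n + h·k3); p_{n+1} = p_n + (h/6)·(k1 + 2k2 + 2k3 + k4).
t=0.000000, p=2.400000:
  k1 = f(0.000000, 2.400000) = 5.848000
  k2 = f(0.145000, 3.247960) = 6.924909
  k3 = f(0.145000, 3.404112) = 7.123222
  k4 = f(0.290000, 4.465734) = 8.471483
  p ← 2.400000 + (0.29/6)·(k1 + 2k2 + 2k3 + k4) = 4.450094
p(0.29) ≈ 4.4501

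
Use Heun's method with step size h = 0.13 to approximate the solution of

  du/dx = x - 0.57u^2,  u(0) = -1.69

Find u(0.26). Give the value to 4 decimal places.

-2.2085

Heun: k1 = f(x_n, u_n); k2 = f(x_n + h, u_n + h·k1); u_{n+1} = u_n + (h/2)·(k1 + k2).
x=0.000000, u=-1.690000:
  k1 = f(0.000000, -1.690000) = -1.627977
  k2 = f(0.130000, -1.901637) = -1.931247
  u ← -1.690000 + (0.13/2)·(-1.627977 + (-1.931247)) = -1.921350
x=0.130000, u=-1.921350:
  k1 = f(0.130000, -1.921350) = -1.974203
  k2 = f(0.260000, -2.177996) = -2.443890
  u ← -1.921350 + (0.13/2)·(-1.974203 + (-2.443890)) = -2.208526
u(0.26) ≈ -2.2085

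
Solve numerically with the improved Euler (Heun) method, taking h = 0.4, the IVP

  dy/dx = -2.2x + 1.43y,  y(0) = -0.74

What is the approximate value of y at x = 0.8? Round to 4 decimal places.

-3.1632

Heun: k1 = f(x_n, y_n); k2 = f(x_n + h, y_n + h·k1); y_{n+1} = y_n + (h/2)·(k1 + k2).
x=0.000000, y=-0.740000:
  k1 = f(0.000000, -0.740000) = -1.058200
  k2 = f(0.400000, -1.163280) = -2.543490
  y ← -0.740000 + (0.4/2)·(-1.058200 + (-2.543490)) = -1.460338
x=0.400000, y=-1.460338:
  k1 = f(0.400000, -1.460338) = -2.968283
  k2 = f(0.800000, -2.647651) = -5.546142
  y ← -1.460338 + (0.4/2)·(-2.968283 + (-5.546142)) = -3.163223
y(0.8) ≈ -3.1632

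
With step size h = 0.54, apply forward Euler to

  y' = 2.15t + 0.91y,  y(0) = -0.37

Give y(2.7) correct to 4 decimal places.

Euler: y_{n+1} = y_n + h·f(t_n, y_n).
t=0.000000, y=-0.370000: f=-0.336700 → y ← -0.370000 + 0.54·(-0.336700) = -0.551818
t=0.540000, y=-0.551818: f=0.658846 → y ← -0.551818 + 0.54·0.658846 = -0.196041
t=1.080000, y=-0.196041: f=2.143602 → y ← -0.196041 + 0.54·2.143602 = 0.961504
t=1.620000, y=0.961504: f=4.357969 → y ← 0.961504 + 0.54·4.357969 = 3.314807
t=2.160000, y=3.314807: f=7.660474 → y ← 3.314807 + 0.54·7.660474 = 7.451463
y(2.7) ≈ 7.4515

7.4515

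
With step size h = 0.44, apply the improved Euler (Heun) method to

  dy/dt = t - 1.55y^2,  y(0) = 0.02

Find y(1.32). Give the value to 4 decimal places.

Heun: k1 = f(t_n, y_n); k2 = f(t_n + h, y_n + h·k1); y_{n+1} = y_n + (h/2)·(k1 + k2).
t=0.000000, y=0.020000:
  k1 = f(0.000000, 0.020000) = -0.000620
  k2 = f(0.440000, 0.019727) = 0.439397
  y ← 0.020000 + (0.44/2)·(-0.000620 + 0.439397) = 0.116531
t=0.440000, y=0.116531:
  k1 = f(0.440000, 0.116531) = 0.418952
  k2 = f(0.880000, 0.300870) = 0.739690
  y ← 0.116531 + (0.44/2)·(0.418952 + 0.739690) = 0.371432
t=0.880000, y=0.371432:
  k1 = f(0.880000, 0.371432) = 0.666159
  k2 = f(1.320000, 0.664542) = 0.635495
  y ← 0.371432 + (0.44/2)·(0.666159 + 0.635495) = 0.657796
y(1.32) ≈ 0.6578

0.6578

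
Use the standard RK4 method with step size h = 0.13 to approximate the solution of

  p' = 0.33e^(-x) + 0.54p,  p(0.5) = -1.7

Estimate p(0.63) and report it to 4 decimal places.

-1.7983

RK4: k1 = f(x_n, p_n); k2 = f(x_n + h/2, p_n + (h/2)·k1); k3 = f(x_n + h/2, p_n + (h/2)·k2); k4 = f(x_n + h, p_n + h·k3); p_{n+1} = p_n + (h/6)·(k1 + 2k2 + 2k3 + k4).
x=0.500000, p=-1.700000:
  k1 = f(0.500000, -1.700000) = -0.717845
  k2 = f(0.565000, -1.746660) = -0.755638
  k3 = f(0.565000, -1.749116) = -0.756964
  k4 = f(0.630000, -1.798405) = -0.795384
  p ← -1.700000 + (0.13/6)·(k1 + 2k2 + 2k3 + k4) = -1.798333
p(0.63) ≈ -1.7983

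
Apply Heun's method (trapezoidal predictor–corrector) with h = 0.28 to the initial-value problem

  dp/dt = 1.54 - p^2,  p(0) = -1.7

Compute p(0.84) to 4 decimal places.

Heun: k1 = f(t_n, p_n); k2 = f(t_n + h, p_n + h·k1); p_{n+1} = p_n + (h/2)·(k1 + k2).
t=0.000000, p=-1.700000:
  k1 = f(0.000000, -1.700000) = -1.350000
  k2 = f(0.280000, -2.078000) = -2.778084
  p ← -1.700000 + (0.28/2)·(-1.350000 + (-2.778084)) = -2.277932
t=0.280000, p=-2.277932:
  k1 = f(0.280000, -2.277932) = -3.648973
  k2 = f(0.560000, -3.299644) = -9.347652
  p ← -2.277932 + (0.28/2)·(-3.648973 + (-9.347652)) = -4.097459
t=0.560000, p=-4.097459:
  k1 = f(0.560000, -4.097459) = -15.249173
  k2 = f(0.840000, -8.367228) = -68.470498
  p ← -4.097459 + (0.28/2)·(-15.249173 + (-68.470498)) = -15.818213
p(0.84) ≈ -15.8182

-15.8182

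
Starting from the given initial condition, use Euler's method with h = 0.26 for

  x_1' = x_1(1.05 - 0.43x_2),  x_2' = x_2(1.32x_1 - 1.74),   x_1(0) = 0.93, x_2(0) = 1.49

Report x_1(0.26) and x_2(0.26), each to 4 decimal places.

1.0290, 1.2915

Euler on (x_1,x_2): x_1_{n+1} = x_1_n + h·x_1', x_2_{n+1} = x_2_n + h·x_2'.
0.000000: (0.930000, 1.490000); f=(0.380649, -0.763476) → (1.028969, 1.291496)
(x_1(0.26), x_2(0.26)) ≈ (1.0290, 1.2915)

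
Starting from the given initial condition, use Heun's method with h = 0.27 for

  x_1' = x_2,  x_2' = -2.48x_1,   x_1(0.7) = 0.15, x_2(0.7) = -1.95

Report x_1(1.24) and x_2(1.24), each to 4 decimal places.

Heun on (x_1,x_2): k1 = f(t_n, state_n); k2 = f(t_n + h, state_n + h·k1); state_{n+1} = state_n + (h/2)·(k1 + k2).
0.700000: (0.150000, -1.950000)
  k1 = (-1.950000, -0.372000)
  predictor → (-0.376500, -2.050440)
  k2 = (-2.050440, 0.933720)
  → (-0.390059, -1.874168)
0.970000: (-0.390059, -1.874168)
  k1 = (-1.874168, 0.967347)
  predictor → (-0.896085, -1.612984)
  k2 = (-1.612984, 2.222290)
  → (-0.860825, -1.443567)
(x_1(1.24), x_2(1.24)) ≈ (-0.8608, -1.4436)

-0.8608, -1.4436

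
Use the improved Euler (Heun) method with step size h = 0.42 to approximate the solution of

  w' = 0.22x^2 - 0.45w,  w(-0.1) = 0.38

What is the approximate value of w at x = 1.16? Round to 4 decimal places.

0.3267

Heun: k1 = f(x_n, w_n); k2 = f(x_n + h, w_n + h·k1); w_{n+1} = w_n + (h/2)·(k1 + k2).
x=-0.100000, w=0.380000:
  k1 = f(-0.100000, 0.380000) = -0.168800
  k2 = f(0.320000, 0.309104) = -0.116569
  w ← 0.380000 + (0.42/2)·(-0.168800 + (-0.116569)) = 0.320073
x=0.320000, w=0.320073:
  k1 = f(0.320000, 0.320073) = -0.121505
  k2 = f(0.740000, 0.269041) = -0.000596
  w ← 0.320073 + (0.42/2)·(-0.121505 + (-0.000596)) = 0.294431
x=0.740000, w=0.294431:
  k1 = f(0.740000, 0.294431) = -0.012022
  k2 = f(1.160000, 0.289382) = 0.165810
  w ← 0.294431 + (0.42/2)·(-0.012022 + 0.165810) = 0.326727
w(1.16) ≈ 0.3267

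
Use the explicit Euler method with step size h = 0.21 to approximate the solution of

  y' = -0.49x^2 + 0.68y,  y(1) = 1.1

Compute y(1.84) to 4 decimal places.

1.0153

Euler: y_{n+1} = y_n + h·f(x_n, y_n).
x=1.000000, y=1.100000: f=0.258000 → y ← 1.100000 + 0.21·0.258000 = 1.154180
x=1.210000, y=1.154180: f=0.067433 → y ← 1.154180 + 0.21·0.067433 = 1.168341
x=1.420000, y=1.168341: f=-0.193564 → y ← 1.168341 + 0.21·(-0.193564) = 1.127693
x=1.630000, y=1.127693: f=-0.535050 → y ← 1.127693 + 0.21·(-0.535050) = 1.015332
y(1.84) ≈ 1.0153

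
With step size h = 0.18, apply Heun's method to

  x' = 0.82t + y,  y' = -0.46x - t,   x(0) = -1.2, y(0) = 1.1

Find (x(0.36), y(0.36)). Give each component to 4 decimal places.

Heun on (x,y): k1 = f(t_n, state_n); k2 = f(t_n + h, state_n + h·k1); state_{n+1} = state_n + (h/2)·(k1 + k2).
0.000000: (-1.200000, 1.100000)
  k1 = (1.100000, 0.552000)
  predictor → (-1.002000, 1.199360)
  k2 = (1.346960, 0.280920)
  → (-0.979774, 1.174963)
0.180000: (-0.979774, 1.174963)
  k1 = (1.322563, 0.270696)
  predictor → (-0.741712, 1.223688)
  k2 = (1.518888, -0.018812)
  → (-0.724043, 1.197632)
(x(0.36), y(0.36)) ≈ (-0.7240, 1.1976)

-0.7240, 1.1976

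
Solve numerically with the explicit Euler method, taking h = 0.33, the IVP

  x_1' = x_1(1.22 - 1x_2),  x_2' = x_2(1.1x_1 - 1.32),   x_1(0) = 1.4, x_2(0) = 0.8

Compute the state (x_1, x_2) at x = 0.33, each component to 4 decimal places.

Euler on (x_1,x_2): x_1_{n+1} = x_1_n + h·x_1', x_2_{n+1} = x_2_n + h·x_2'.
0.000000: (1.400000, 0.800000); f=(0.588000, 0.176000) → (1.594040, 0.858080)
(x_1(0.33), x_2(0.33)) ≈ (1.5940, 0.8581)

1.5940, 0.8581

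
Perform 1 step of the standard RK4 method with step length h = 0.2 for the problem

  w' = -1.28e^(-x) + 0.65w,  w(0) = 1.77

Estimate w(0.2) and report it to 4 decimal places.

RK4: k1 = f(x_n, w_n); k2 = f(x_n + h/2, w_n + (h/2)·k1); k3 = f(x_n + h/2, w_n + (h/2)·k2); k4 = f(x_n + h, w_n + h·k3); w_{n+1} = w_n + (h/6)·(k1 + 2k2 + 2k3 + k4).
x=0.000000, w=1.770000:
  k1 = f(0.000000, 1.770000) = -0.129500
  k2 = f(0.100000, 1.757050) = -0.016109
  k3 = f(0.100000, 1.768389) = -0.008739
  k4 = f(0.200000, 1.768252) = 0.101389
  w ← 1.770000 + (0.2/6)·(k1 + 2k2 + 2k3 + k4) = 1.767406
w(0.2) ≈ 1.7674

1.7674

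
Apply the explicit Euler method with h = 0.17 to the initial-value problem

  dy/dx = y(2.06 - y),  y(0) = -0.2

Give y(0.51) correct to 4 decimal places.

-0.5477

Euler: y_{n+1} = y_n + h·f(x_n, y_n).
x=0.000000, y=-0.200000: f=-0.452000 → y ← -0.200000 + 0.17·(-0.452000) = -0.276840
x=0.170000, y=-0.276840: f=-0.646931 → y ← -0.276840 + 0.17·(-0.646931) = -0.386818
x=0.340000, y=-0.386818: f=-0.946474 → y ← -0.386818 + 0.17·(-0.946474) = -0.547719
y(0.51) ≈ -0.5477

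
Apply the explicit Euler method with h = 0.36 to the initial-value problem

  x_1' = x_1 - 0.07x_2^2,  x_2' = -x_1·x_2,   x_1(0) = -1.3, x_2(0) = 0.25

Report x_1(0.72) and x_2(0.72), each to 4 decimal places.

Euler on (x_1,x_2): x_1_{n+1} = x_1_n + h·x_1', x_2_{n+1} = x_2_n + h·x_2'.
0.000000: (-1.300000, 0.250000); f=(-1.304375, 0.325000) → (-1.769575, 0.367000)
0.360000: (-1.769575, 0.367000); f=(-1.779003, 0.649434) → (-2.410016, 0.600796)
(x_1(0.72), x_2(0.72)) ≈ (-2.4100, 0.6008)

-2.4100, 0.6008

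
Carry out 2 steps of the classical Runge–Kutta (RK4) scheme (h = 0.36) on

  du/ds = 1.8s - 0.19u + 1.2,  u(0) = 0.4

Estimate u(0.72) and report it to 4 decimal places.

RK4: k1 = f(s_n, u_n); k2 = f(s_n + h/2, u_n + (h/2)·k1); k3 = f(s_n + h/2, u_n + (h/2)·k2); k4 = f(s_n + h, u_n + h·k3); u_{n+1} = u_n + (h/6)·(k1 + 2k2 + 2k3 + k4).
s=0.000000, u=0.400000:
  k1 = f(0.000000, 0.400000) = 1.124000
  k2 = f(0.180000, 0.602320) = 1.409559
  k3 = f(0.180000, 0.653721) = 1.399793
  k4 = f(0.360000, 0.903926) = 1.676254
  u ← 0.400000 + (0.36/6)·(k1 + 2k2 + 2k3 + k4) = 0.905138
s=0.360000, u=0.905138:
  k1 = f(0.360000, 0.905138) = 1.676024
  k2 = f(0.540000, 1.206822) = 1.942704
  k3 = f(0.540000, 1.254824) = 1.933583
  k4 = f(0.720000, 1.601228) = 2.191767
  u ← 0.905138 + (0.36/6)·(k1 + 2k2 + 2k3 + k4) = 1.602359
u(0.72) ≈ 1.6024

1.6024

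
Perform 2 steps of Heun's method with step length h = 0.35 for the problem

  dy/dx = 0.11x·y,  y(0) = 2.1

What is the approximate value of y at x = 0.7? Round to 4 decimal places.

Heun: k1 = f(x_n, y_n); k2 = f(x_n + h, y_n + h·k1); y_{n+1} = y_n + (h/2)·(k1 + k2).
x=0.000000, y=2.100000:
  k1 = f(0.000000, 2.100000) = 0.000000
  k2 = f(0.350000, 2.100000) = 0.080850
  y ← 2.100000 + (0.35/2)·(0.000000 + 0.080850) = 2.114149
x=0.350000, y=2.114149:
  k1 = f(0.350000, 2.114149) = 0.081395
  k2 = f(0.700000, 2.142637) = 0.164983
  y ← 2.114149 + (0.35/2)·(0.081395 + 0.164983) = 2.157265
y(0.7) ≈ 2.1573

2.1573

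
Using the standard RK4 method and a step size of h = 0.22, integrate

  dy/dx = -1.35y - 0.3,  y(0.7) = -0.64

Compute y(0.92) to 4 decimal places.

RK4: k1 = f(x_n, y_n); k2 = f(x_n + h/2, y_n + (h/2)·k1); k3 = f(x_n + h/2, y_n + (h/2)·k2); k4 = f(x_n + h, y_n + h·k3); y_{n+1} = y_n + (h/6)·(k1 + 2k2 + 2k3 + k4).
x=0.700000, y=-0.640000:
  k1 = f(0.700000, -0.640000) = 0.564000
  k2 = f(0.810000, -0.577960) = 0.480246
  k3 = f(0.810000, -0.587173) = 0.492683
  k4 = f(0.920000, -0.531610) = 0.417673
  y ← -0.640000 + (0.22/6)·(k1 + 2k2 + 2k3 + k4) = -0.532657
y(0.92) ≈ -0.5327

-0.5327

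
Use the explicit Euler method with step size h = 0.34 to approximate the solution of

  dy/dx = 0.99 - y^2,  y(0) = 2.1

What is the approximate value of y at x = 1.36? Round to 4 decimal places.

0.9929

Euler: y_{n+1} = y_n + h·f(x_n, y_n).
x=0.000000, y=2.100000: f=-3.420000 → y ← 2.100000 + 0.34·(-3.420000) = 0.937200
x=0.340000, y=0.937200: f=0.111656 → y ← 0.937200 + 0.34·0.111656 = 0.975163
x=0.680000, y=0.975163: f=0.039057 → y ← 0.975163 + 0.34·0.039057 = 0.988442
x=1.020000, y=0.988442: f=0.012982 → y ← 0.988442 + 0.34·0.012982 = 0.992856
y(1.36) ≈ 0.9929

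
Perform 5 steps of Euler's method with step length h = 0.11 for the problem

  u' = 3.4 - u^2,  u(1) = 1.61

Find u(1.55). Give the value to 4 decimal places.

Euler: u_{n+1} = u_n + h·f(x_n, u_n).
x=1.000000, u=1.610000: f=0.807900 → u ← 1.610000 + 0.11·0.807900 = 1.698869
x=1.110000, u=1.698869: f=0.513844 → u ← 1.698869 + 0.11·0.513844 = 1.755392
x=1.220000, u=1.755392: f=0.318599 → u ← 1.755392 + 0.11·0.318599 = 1.790438
x=1.330000, u=1.790438: f=0.194333 → u ← 1.790438 + 0.11·0.194333 = 1.811814
x=1.440000, u=1.811814: f=0.117329 → u ← 1.811814 + 0.11·0.117329 = 1.824721
u(1.55) ≈ 1.8247

1.8247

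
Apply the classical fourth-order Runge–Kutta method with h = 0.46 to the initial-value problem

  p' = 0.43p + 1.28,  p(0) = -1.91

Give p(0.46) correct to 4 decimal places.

-1.6767

RK4: k1 = f(x_n, p_n); k2 = f(x_n + h/2, p_n + (h/2)·k1); k3 = f(x_n + h/2, p_n + (h/2)·k2); k4 = f(x_n + h, p_n + h·k3); p_{n+1} = p_n + (h/6)·(k1 + 2k2 + 2k3 + k4).
x=0.000000, p=-1.910000:
  k1 = f(0.000000, -1.910000) = 0.458700
  k2 = f(0.230000, -1.804499) = 0.504065
  k3 = f(0.230000, -1.794065) = 0.508552
  k4 = f(0.460000, -1.676066) = 0.559292
  p ← -1.910000 + (0.46/6)·(k1 + 2k2 + 2k3 + k4) = -1.676686
p(0.46) ≈ -1.6767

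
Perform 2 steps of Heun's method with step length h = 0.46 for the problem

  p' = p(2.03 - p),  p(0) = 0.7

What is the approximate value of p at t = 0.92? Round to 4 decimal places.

Heun: k1 = f(t_n, p_n); k2 = f(t_n + h, p_n + h·k1); p_{n+1} = p_n + (h/2)·(k1 + k2).
t=0.000000, p=0.700000:
  k1 = f(0.000000, 0.700000) = 0.931000
  k2 = f(0.460000, 1.128260) = 1.017397
  p ← 0.700000 + (0.46/2)·(0.931000 + 1.017397) = 1.148131
t=0.460000, p=1.148131:
  k1 = f(0.460000, 1.148131) = 1.012501
  k2 = f(0.920000, 1.613882) = 0.671566
  p ← 1.148131 + (0.46/2)·(1.012501 + 0.671566) = 1.535467
p(0.92) ≈ 1.5355

1.5355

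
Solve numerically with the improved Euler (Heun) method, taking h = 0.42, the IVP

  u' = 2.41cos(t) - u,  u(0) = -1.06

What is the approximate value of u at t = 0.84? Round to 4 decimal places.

Heun: k1 = f(t_n, u_n); k2 = f(t_n + h, u_n + h·k1); u_{n+1} = u_n + (h/2)·(k1 + k2).
t=0.000000, u=-1.060000:
  k1 = f(0.000000, -1.060000) = 3.470000
  k2 = f(0.420000, 0.397400) = 1.803144
  u ← -1.060000 + (0.42/2)·(3.470000 + 1.803144) = 0.047360
t=0.420000, u=0.047360:
  k1 = f(0.420000, 0.047360) = 2.153184
  k2 = f(0.840000, 0.951698) = 0.656888
  u ← 0.047360 + (0.42/2)·(2.153184 + 0.656888) = 0.637475
u(0.84) ≈ 0.6375

0.6375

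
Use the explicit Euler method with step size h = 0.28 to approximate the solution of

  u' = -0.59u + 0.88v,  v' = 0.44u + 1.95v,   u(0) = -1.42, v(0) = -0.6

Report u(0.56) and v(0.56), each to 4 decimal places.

-1.3847, -1.8688

Euler on (u,v): u_{n+1} = u_n + h·u', v_{n+1} = v_n + h·v'.
0.000000: (-1.420000, -0.600000); f=(0.309800, -1.794800) → (-1.333256, -1.102544)
0.280000: (-1.333256, -1.102544); f=(-0.183618, -2.736593) → (-1.384669, -1.868790)
(u(0.56), v(0.56)) ≈ (-1.3847, -1.8688)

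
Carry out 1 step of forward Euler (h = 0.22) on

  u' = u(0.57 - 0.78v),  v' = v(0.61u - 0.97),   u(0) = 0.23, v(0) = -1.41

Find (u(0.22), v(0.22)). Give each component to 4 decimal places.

Euler on (u,v): u_{n+1} = u_n + h·u', v_{n+1} = v_n + h·v'.
0.000000: (0.230000, -1.410000); f=(0.384054, 1.169877) → (0.314492, -1.152627)
(u(0.22), v(0.22)) ≈ (0.3145, -1.1526)

0.3145, -1.1526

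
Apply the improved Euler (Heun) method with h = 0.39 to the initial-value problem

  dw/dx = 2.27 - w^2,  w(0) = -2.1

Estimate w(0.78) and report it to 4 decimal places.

Heun: k1 = f(x_n, w_n); k2 = f(x_n + h, w_n + h·k1); w_{n+1} = w_n + (h/2)·(k1 + k2).
x=0.000000, w=-2.100000:
  k1 = f(0.000000, -2.100000) = -2.140000
  k2 = f(0.390000, -2.934600) = -6.341877
  w ← -2.100000 + (0.39/2)·(-2.140000 + (-6.341877)) = -3.753966
x=0.390000, w=-3.753966:
  k1 = f(0.390000, -3.753966) = -11.822261
  k2 = f(0.780000, -8.364648) = -67.697334
  w ← -3.753966 + (0.39/2)·(-11.822261 + (-67.697334)) = -19.260287
w(0.78) ≈ -19.2603

-19.2603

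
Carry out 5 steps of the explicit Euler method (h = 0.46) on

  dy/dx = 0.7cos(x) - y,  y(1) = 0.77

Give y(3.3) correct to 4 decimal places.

-0.4097

Euler: y_{n+1} = y_n + h·f(x_n, y_n).
x=1.000000, y=0.770000: f=-0.391788 → y ← 0.770000 + 0.46·(-0.391788) = 0.589777
x=1.460000, y=0.589777: f=-0.512378 → y ← 0.589777 + 0.46·(-0.512378) = 0.354083
x=1.920000, y=0.354083: f=-0.593588 → y ← 0.354083 + 0.46·(-0.593588) = 0.081033
x=2.380000, y=0.081033: f=-0.587649 → y ← 0.081033 + 0.46·(-0.587649) = -0.189286
x=2.840000, y=-0.189286: f=-0.479119 → y ← -0.189286 + 0.46·(-0.479119) = -0.409681
y(3.3) ≈ -0.4097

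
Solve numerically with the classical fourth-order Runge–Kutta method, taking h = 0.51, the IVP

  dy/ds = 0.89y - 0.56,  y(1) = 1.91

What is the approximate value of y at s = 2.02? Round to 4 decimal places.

RK4: k1 = f(s_n, y_n); k2 = f(s_n + h/2, y_n + (h/2)·k1); k3 = f(s_n + h/2, y_n + (h/2)·k2); k4 = f(s_n + h, y_n + h·k3); y_{n+1} = y_n + (h/6)·(k1 + 2k2 + 2k3 + k4).
s=1.000000, y=1.910000:
  k1 = f(1.000000, 1.910000) = 1.139900
  k2 = f(1.255000, 2.200674) = 1.398600
  k3 = f(1.255000, 2.266643) = 1.457312
  k4 = f(1.510000, 2.653229) = 1.801374
  y ← 1.910000 + (0.51/6)·(k1 + 2k2 + 2k3 + k4) = 2.645513
s=1.510000, y=2.645513:
  k1 = f(1.510000, 2.645513) = 1.794507
  k2 = f(1.765000, 3.103113) = 2.201770
  k3 = f(1.765000, 3.206965) = 2.294199
  k4 = f(2.020000, 3.815555) = 2.835844
  y ← 2.645513 + (0.51/6)·(k1 + 2k2 + 2k3 + k4) = 3.803408
y(2.02) ≈ 3.8034

3.8034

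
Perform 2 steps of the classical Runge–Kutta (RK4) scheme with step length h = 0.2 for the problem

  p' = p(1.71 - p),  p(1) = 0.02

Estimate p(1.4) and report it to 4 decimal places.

RK4: k1 = f(x_n, p_n); k2 = f(x_n + h/2, p_n + (h/2)·k1); k3 = f(x_n + h/2, p_n + (h/2)·k2); k4 = f(x_n + h, p_n + h·k3); p_{n+1} = p_n + (h/6)·(k1 + 2k2 + 2k3 + k4).
x=1.000000, p=0.020000:
  k1 = f(1.000000, 0.020000) = 0.033800
  k2 = f(1.100000, 0.023380) = 0.039433
  k3 = f(1.100000, 0.023943) = 0.040370
  k4 = f(1.200000, 0.028074) = 0.047218
  p ← 0.020000 + (0.2/6)·(k1 + 2k2 + 2k3 + k4) = 0.028021
x=1.200000, p=0.028021:
  k1 = f(1.200000, 0.028021) = 0.047130
  k2 = f(1.300000, 0.032734) = 0.054903
  k3 = f(1.300000, 0.033511) = 0.056181
  k4 = f(1.400000, 0.039257) = 0.065588
  p ← 0.028021 + (0.2/6)·(k1 + 2k2 + 2k3 + k4) = 0.039184
p(1.4) ≈ 0.0392

0.0392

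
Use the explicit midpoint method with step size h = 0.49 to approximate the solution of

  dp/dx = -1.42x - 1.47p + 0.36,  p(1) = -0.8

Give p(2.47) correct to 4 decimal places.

Midpoint: k1 = f(x_n, p_n); k2 = f(x_n + h/2, p_n + (h/2)·k1); p_{n+1} = p_n + h·k2.
x=1.000000, p=-0.800000:
  k1 = f(1.000000, -0.800000) = 0.116000
  k2 = f(1.245000, -0.771580) = -0.273677
  p ← -0.800000 + 0.49·(-0.273677) = -0.934102
x=1.490000, p=-0.934102:
  k1 = f(1.490000, -0.934102) = -0.382670
  k2 = f(1.735000, -1.027856) = -0.592752
  p ← -0.934102 + 0.49·(-0.592752) = -1.224550
x=1.980000, p=-1.224550:
  k1 = f(1.980000, -1.224550) = -0.651511
  k2 = f(2.225000, -1.384170) = -0.764769
  p ← -1.224550 + 0.49·(-0.764769) = -1.599287
p(2.47) ≈ -1.5993

-1.5993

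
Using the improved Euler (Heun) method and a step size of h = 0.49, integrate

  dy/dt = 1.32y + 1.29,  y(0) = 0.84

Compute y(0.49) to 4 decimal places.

Heun: k1 = f(t_n, y_n); k2 = f(t_n + h, y_n + h·k1); y_{n+1} = y_n + (h/2)·(k1 + k2).
t=0.000000, y=0.840000:
  k1 = f(0.000000, 0.840000) = 2.398800
  k2 = f(0.490000, 2.015412) = 3.950344
  y ← 0.840000 + (0.49/2)·(2.398800 + 3.950344) = 2.395540
y(0.49) ≈ 2.3955

2.3955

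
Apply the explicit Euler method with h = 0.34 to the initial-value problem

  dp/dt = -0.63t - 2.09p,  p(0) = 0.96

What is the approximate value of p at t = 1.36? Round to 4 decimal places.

Euler: p_{n+1} = p_n + h·f(t_n, p_n).
t=0.000000, p=0.960000: f=-2.006400 → p ← 0.960000 + 0.34·(-2.006400) = 0.277824
t=0.340000, p=0.277824: f=-0.794852 → p ← 0.277824 + 0.34·(-0.794852) = 0.007574
t=0.680000, p=0.007574: f=-0.444230 → p ← 0.007574 + 0.34·(-0.444230) = -0.143464
t=1.020000, p=-0.143464: f=-0.342760 → p ← -0.143464 + 0.34·(-0.342760) = -0.260002
p(1.36) ≈ -0.2600

-0.2600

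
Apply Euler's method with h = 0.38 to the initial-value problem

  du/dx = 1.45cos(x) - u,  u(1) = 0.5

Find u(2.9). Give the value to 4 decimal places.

Euler: u_{n+1} = u_n + h·f(x_n, u_n).
x=1.000000, u=0.500000: f=0.283438 → u ← 0.500000 + 0.38·0.283438 = 0.607707
x=1.380000, u=0.607707: f=-0.332727 → u ← 0.607707 + 0.38·(-0.332727) = 0.481270
x=1.760000, u=0.481270: f=-0.753982 → u ← 0.481270 + 0.38·(-0.753982) = 0.194757
x=2.140000, u=0.194757: f=-0.976251 → u ← 0.194757 + 0.38·(-0.976251) = -0.176218
x=2.520000, u=-0.176218: f=-1.002562 → u ← -0.176218 + 0.38·(-1.002562) = -0.557192
u(2.9) ≈ -0.5572

-0.5572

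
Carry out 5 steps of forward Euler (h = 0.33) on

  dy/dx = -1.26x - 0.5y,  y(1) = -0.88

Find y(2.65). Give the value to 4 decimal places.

-3.0181

Euler: y_{n+1} = y_n + h·f(x_n, y_n).
x=1.000000, y=-0.880000: f=-0.820000 → y ← -0.880000 + 0.33·(-0.820000) = -1.150600
x=1.330000, y=-1.150600: f=-1.100500 → y ← -1.150600 + 0.33·(-1.100500) = -1.513765
x=1.660000, y=-1.513765: f=-1.334718 → y ← -1.513765 + 0.33·(-1.334718) = -1.954222
x=1.990000, y=-1.954222: f=-1.530289 → y ← -1.954222 + 0.33·(-1.530289) = -2.459217
x=2.320000, y=-2.459217: f=-1.693591 → y ← -2.459217 + 0.33·(-1.693591) = -3.018102
y(2.65) ≈ -3.0181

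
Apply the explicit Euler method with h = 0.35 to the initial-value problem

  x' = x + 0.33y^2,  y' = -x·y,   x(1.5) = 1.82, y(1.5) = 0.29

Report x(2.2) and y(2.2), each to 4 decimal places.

Euler on (x,y): x_{n+1} = x_n + h·x', y_{n+1} = y_n + h·y'.
1.500000: (1.820000, 0.290000); f=(1.847753, -0.527800) → (2.466714, 0.105270)
1.850000: (2.466714, 0.105270); f=(2.470371, -0.259671) → (3.331343, 0.014385)
(x(2.2), y(2.2)) ≈ (3.3313, 0.0144)

3.3313, 0.0144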